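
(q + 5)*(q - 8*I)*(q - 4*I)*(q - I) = q^4 + 5*q^3 - 13*I*q^3 - 44*q^2 - 65*I*q^2 - 220*q + 32*I*q + 160*I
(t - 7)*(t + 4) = t^2 - 3*t - 28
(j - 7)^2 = j^2 - 14*j + 49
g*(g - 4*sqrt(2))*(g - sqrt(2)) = g^3 - 5*sqrt(2)*g^2 + 8*g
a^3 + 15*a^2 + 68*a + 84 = (a + 2)*(a + 6)*(a + 7)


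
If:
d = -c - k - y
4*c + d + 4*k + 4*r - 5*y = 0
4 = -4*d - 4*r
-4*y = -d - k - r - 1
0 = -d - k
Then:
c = -4/19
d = -16/19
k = 16/19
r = -3/19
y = 4/19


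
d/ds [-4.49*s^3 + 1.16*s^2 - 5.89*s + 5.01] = -13.47*s^2 + 2.32*s - 5.89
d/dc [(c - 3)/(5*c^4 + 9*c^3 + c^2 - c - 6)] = (5*c^4 + 9*c^3 + c^2 - c - (c - 3)*(20*c^3 + 27*c^2 + 2*c - 1) - 6)/(5*c^4 + 9*c^3 + c^2 - c - 6)^2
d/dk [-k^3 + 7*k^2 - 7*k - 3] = -3*k^2 + 14*k - 7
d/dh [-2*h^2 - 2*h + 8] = -4*h - 2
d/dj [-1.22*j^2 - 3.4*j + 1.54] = -2.44*j - 3.4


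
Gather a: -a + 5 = 5 - a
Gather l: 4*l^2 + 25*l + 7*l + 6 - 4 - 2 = 4*l^2 + 32*l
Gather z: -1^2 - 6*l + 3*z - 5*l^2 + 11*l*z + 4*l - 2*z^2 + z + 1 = -5*l^2 - 2*l - 2*z^2 + z*(11*l + 4)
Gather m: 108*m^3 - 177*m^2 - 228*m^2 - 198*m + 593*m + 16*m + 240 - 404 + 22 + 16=108*m^3 - 405*m^2 + 411*m - 126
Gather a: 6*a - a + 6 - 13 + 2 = 5*a - 5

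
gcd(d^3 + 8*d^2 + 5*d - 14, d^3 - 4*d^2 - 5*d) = 1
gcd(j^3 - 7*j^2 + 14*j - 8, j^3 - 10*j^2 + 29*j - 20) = j^2 - 5*j + 4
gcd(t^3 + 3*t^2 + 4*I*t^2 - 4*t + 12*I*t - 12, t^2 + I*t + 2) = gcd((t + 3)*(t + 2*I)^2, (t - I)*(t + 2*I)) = t + 2*I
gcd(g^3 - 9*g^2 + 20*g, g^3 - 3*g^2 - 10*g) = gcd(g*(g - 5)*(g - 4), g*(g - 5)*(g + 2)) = g^2 - 5*g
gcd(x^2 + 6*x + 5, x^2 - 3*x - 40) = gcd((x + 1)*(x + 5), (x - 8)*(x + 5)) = x + 5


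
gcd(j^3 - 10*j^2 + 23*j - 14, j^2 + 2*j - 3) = j - 1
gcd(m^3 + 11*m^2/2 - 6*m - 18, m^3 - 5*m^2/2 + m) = m - 2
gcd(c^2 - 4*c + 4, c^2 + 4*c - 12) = c - 2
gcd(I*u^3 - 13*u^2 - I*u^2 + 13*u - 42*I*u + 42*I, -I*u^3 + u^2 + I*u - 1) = u - 1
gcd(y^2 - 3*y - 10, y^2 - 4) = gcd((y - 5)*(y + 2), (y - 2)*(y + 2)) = y + 2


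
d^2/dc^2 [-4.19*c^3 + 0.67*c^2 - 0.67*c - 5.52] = 1.34 - 25.14*c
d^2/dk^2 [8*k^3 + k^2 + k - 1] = 48*k + 2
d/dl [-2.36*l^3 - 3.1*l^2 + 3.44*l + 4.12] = -7.08*l^2 - 6.2*l + 3.44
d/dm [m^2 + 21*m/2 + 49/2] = 2*m + 21/2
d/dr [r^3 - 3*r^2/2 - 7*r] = 3*r^2 - 3*r - 7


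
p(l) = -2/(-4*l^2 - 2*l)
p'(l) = -2*(8*l + 2)/(-4*l^2 - 2*l)^2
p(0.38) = 1.50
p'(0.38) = -5.63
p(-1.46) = 0.36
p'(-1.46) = 0.62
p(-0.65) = 5.13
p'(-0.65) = 42.08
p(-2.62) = 0.09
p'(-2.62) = 0.08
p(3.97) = 0.03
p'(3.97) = -0.01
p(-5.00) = 0.02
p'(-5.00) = 0.01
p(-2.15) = 0.14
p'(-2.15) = 0.15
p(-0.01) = -102.04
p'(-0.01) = -9995.84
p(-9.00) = 0.01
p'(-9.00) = 0.00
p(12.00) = 0.00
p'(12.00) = 0.00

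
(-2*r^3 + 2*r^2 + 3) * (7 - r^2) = 2*r^5 - 2*r^4 - 14*r^3 + 11*r^2 + 21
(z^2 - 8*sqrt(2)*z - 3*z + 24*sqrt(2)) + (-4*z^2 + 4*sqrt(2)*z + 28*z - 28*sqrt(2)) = -3*z^2 - 4*sqrt(2)*z + 25*z - 4*sqrt(2)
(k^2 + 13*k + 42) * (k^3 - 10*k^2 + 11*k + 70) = k^5 + 3*k^4 - 77*k^3 - 207*k^2 + 1372*k + 2940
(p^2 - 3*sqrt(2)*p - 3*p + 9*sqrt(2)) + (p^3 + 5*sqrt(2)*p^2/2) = p^3 + p^2 + 5*sqrt(2)*p^2/2 - 3*sqrt(2)*p - 3*p + 9*sqrt(2)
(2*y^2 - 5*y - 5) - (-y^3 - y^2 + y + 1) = y^3 + 3*y^2 - 6*y - 6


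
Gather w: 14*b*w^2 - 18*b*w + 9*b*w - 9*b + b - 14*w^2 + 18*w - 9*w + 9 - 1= -8*b + w^2*(14*b - 14) + w*(9 - 9*b) + 8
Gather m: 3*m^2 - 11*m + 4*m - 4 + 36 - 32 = 3*m^2 - 7*m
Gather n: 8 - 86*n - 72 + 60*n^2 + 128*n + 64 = 60*n^2 + 42*n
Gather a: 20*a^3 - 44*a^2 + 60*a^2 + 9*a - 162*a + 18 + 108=20*a^3 + 16*a^2 - 153*a + 126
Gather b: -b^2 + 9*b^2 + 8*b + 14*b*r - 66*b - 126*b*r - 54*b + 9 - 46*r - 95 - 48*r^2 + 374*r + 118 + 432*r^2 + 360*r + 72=8*b^2 + b*(-112*r - 112) + 384*r^2 + 688*r + 104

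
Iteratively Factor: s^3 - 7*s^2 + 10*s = (s - 2)*(s^2 - 5*s) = s*(s - 2)*(s - 5)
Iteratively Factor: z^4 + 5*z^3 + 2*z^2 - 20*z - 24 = (z + 3)*(z^3 + 2*z^2 - 4*z - 8) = (z + 2)*(z + 3)*(z^2 - 4) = (z + 2)^2*(z + 3)*(z - 2)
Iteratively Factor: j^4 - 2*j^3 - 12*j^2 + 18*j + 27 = (j + 1)*(j^3 - 3*j^2 - 9*j + 27) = (j - 3)*(j + 1)*(j^2 - 9) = (j - 3)^2*(j + 1)*(j + 3)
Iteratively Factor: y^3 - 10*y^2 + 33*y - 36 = (y - 4)*(y^2 - 6*y + 9) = (y - 4)*(y - 3)*(y - 3)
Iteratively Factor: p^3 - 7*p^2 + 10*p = (p - 2)*(p^2 - 5*p) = p*(p - 2)*(p - 5)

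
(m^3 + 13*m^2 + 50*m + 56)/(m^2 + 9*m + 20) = (m^2 + 9*m + 14)/(m + 5)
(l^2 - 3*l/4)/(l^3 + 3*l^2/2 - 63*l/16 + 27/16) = 4*l/(4*l^2 + 9*l - 9)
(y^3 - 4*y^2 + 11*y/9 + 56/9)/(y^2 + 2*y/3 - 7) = (3*y^2 - 5*y - 8)/(3*(y + 3))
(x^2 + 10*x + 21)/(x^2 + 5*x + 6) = (x + 7)/(x + 2)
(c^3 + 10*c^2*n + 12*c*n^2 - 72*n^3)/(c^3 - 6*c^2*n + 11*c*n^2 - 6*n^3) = (c^2 + 12*c*n + 36*n^2)/(c^2 - 4*c*n + 3*n^2)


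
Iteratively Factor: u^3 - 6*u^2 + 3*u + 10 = (u - 5)*(u^2 - u - 2) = (u - 5)*(u + 1)*(u - 2)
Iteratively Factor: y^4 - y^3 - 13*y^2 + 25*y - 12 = (y - 3)*(y^3 + 2*y^2 - 7*y + 4) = (y - 3)*(y - 1)*(y^2 + 3*y - 4) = (y - 3)*(y - 1)*(y + 4)*(y - 1)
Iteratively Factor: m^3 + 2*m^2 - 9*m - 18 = (m + 3)*(m^2 - m - 6) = (m - 3)*(m + 3)*(m + 2)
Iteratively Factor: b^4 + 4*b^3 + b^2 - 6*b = (b + 3)*(b^3 + b^2 - 2*b) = b*(b + 3)*(b^2 + b - 2) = b*(b + 2)*(b + 3)*(b - 1)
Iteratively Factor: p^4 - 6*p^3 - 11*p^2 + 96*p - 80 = (p + 4)*(p^3 - 10*p^2 + 29*p - 20) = (p - 1)*(p + 4)*(p^2 - 9*p + 20) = (p - 4)*(p - 1)*(p + 4)*(p - 5)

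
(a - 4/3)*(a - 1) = a^2 - 7*a/3 + 4/3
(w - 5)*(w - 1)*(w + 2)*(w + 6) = w^4 + 2*w^3 - 31*w^2 - 32*w + 60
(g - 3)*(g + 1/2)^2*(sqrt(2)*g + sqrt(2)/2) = sqrt(2)*g^4 - 3*sqrt(2)*g^3/2 - 15*sqrt(2)*g^2/4 - 17*sqrt(2)*g/8 - 3*sqrt(2)/8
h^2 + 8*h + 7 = (h + 1)*(h + 7)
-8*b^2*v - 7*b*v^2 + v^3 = v*(-8*b + v)*(b + v)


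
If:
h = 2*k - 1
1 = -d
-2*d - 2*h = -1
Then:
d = -1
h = 3/2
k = 5/4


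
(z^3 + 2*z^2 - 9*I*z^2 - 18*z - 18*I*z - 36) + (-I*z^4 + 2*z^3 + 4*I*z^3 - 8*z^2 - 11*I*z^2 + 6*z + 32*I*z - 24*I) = -I*z^4 + 3*z^3 + 4*I*z^3 - 6*z^2 - 20*I*z^2 - 12*z + 14*I*z - 36 - 24*I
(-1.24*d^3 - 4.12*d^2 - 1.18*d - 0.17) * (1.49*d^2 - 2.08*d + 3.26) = -1.8476*d^5 - 3.5596*d^4 + 2.769*d^3 - 11.2301*d^2 - 3.4932*d - 0.5542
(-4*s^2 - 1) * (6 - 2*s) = 8*s^3 - 24*s^2 + 2*s - 6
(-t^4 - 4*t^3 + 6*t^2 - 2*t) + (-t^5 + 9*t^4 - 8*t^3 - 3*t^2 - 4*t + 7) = -t^5 + 8*t^4 - 12*t^3 + 3*t^2 - 6*t + 7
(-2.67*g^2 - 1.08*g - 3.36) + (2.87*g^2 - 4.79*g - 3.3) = 0.2*g^2 - 5.87*g - 6.66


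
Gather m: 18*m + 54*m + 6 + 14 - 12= 72*m + 8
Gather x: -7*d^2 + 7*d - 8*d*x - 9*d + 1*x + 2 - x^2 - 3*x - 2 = -7*d^2 - 2*d - x^2 + x*(-8*d - 2)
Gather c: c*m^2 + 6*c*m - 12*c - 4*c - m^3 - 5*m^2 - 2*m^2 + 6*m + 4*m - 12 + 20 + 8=c*(m^2 + 6*m - 16) - m^3 - 7*m^2 + 10*m + 16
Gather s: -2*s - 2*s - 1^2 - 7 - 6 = -4*s - 14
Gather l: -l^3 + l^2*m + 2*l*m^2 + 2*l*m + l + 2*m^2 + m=-l^3 + l^2*m + l*(2*m^2 + 2*m + 1) + 2*m^2 + m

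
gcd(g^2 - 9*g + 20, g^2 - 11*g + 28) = g - 4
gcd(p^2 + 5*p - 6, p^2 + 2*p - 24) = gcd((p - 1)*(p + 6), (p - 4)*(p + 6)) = p + 6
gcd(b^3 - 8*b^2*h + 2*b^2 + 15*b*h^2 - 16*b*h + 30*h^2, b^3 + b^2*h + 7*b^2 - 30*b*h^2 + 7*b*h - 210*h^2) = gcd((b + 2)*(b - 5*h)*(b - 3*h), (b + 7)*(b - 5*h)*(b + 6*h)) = b - 5*h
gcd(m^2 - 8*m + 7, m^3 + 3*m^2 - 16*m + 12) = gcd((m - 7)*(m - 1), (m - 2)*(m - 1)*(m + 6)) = m - 1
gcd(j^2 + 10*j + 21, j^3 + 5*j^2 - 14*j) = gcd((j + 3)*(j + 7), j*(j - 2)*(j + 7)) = j + 7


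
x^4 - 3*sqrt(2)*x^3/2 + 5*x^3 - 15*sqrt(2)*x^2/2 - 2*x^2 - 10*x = x*(x + 5)*(x - 2*sqrt(2))*(x + sqrt(2)/2)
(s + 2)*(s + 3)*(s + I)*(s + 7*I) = s^4 + 5*s^3 + 8*I*s^3 - s^2 + 40*I*s^2 - 35*s + 48*I*s - 42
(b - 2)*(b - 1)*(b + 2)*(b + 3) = b^4 + 2*b^3 - 7*b^2 - 8*b + 12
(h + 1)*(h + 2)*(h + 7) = h^3 + 10*h^2 + 23*h + 14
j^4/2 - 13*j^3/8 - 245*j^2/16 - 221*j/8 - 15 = (j/2 + 1)*(j - 8)*(j + 5/4)*(j + 3/2)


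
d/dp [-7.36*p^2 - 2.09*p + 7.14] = -14.72*p - 2.09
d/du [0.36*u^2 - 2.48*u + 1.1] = 0.72*u - 2.48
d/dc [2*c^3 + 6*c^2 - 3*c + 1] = 6*c^2 + 12*c - 3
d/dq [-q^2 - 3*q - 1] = -2*q - 3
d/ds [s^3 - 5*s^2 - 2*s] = 3*s^2 - 10*s - 2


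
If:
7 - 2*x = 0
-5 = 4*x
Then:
No Solution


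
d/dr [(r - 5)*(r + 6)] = 2*r + 1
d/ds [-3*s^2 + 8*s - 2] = 8 - 6*s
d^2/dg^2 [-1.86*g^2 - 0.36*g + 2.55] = -3.72000000000000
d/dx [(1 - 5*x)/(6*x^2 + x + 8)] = (-30*x^2 - 5*x + (5*x - 1)*(12*x + 1) - 40)/(6*x^2 + x + 8)^2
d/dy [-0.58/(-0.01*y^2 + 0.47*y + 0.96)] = (0.2726 - 0.0116*y)/(-0.01*y^2 + 0.47*y + 0.96)^2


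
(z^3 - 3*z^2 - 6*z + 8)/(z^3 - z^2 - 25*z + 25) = (z^2 - 2*z - 8)/(z^2 - 25)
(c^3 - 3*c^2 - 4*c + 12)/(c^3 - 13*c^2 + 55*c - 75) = (c^2 - 4)/(c^2 - 10*c + 25)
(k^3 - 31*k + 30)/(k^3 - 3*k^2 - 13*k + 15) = (k + 6)/(k + 3)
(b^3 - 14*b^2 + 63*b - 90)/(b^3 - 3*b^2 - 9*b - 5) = (b^2 - 9*b + 18)/(b^2 + 2*b + 1)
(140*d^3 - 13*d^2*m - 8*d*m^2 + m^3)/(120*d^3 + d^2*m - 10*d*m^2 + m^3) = (28*d^2 + 3*d*m - m^2)/(24*d^2 + 5*d*m - m^2)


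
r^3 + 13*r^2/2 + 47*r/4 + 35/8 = (r + 1/2)*(r + 5/2)*(r + 7/2)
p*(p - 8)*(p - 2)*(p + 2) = p^4 - 8*p^3 - 4*p^2 + 32*p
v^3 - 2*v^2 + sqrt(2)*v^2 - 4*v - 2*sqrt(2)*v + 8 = (v - 2)*(v - sqrt(2))*(v + 2*sqrt(2))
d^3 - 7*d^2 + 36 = (d - 6)*(d - 3)*(d + 2)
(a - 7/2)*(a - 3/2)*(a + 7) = a^3 + 2*a^2 - 119*a/4 + 147/4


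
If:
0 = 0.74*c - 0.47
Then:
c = 0.64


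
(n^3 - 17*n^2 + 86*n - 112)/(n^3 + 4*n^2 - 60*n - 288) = (n^2 - 9*n + 14)/(n^2 + 12*n + 36)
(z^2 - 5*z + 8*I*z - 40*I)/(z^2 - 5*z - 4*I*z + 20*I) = (z + 8*I)/(z - 4*I)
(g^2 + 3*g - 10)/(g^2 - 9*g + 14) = (g + 5)/(g - 7)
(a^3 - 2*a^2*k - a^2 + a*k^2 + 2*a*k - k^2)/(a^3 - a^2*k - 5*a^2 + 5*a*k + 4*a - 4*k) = (a - k)/(a - 4)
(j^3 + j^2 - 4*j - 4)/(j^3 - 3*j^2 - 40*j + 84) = (j^2 + 3*j + 2)/(j^2 - j - 42)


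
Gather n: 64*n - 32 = 64*n - 32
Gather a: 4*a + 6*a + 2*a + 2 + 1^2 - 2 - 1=12*a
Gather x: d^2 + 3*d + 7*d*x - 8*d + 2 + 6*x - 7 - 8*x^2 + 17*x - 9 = d^2 - 5*d - 8*x^2 + x*(7*d + 23) - 14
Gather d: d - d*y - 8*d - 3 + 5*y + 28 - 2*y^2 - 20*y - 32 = d*(-y - 7) - 2*y^2 - 15*y - 7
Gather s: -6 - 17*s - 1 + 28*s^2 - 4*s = 28*s^2 - 21*s - 7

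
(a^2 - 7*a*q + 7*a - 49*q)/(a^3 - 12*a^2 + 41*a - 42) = (a^2 - 7*a*q + 7*a - 49*q)/(a^3 - 12*a^2 + 41*a - 42)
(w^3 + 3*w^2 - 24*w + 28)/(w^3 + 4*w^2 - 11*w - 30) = (w^3 + 3*w^2 - 24*w + 28)/(w^3 + 4*w^2 - 11*w - 30)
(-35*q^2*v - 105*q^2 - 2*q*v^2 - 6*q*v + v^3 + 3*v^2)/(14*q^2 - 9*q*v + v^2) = (-5*q*v - 15*q - v^2 - 3*v)/(2*q - v)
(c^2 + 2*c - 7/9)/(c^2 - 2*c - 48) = (-c^2 - 2*c + 7/9)/(-c^2 + 2*c + 48)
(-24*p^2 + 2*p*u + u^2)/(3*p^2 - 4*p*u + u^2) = (-24*p^2 + 2*p*u + u^2)/(3*p^2 - 4*p*u + u^2)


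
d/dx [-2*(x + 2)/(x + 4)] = -4/(x + 4)^2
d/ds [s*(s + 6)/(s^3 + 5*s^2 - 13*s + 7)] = (-s^3 - 13*s^2 - 56*s - 42)/(s^5 + 11*s^4 + 10*s^3 - 106*s^2 + 133*s - 49)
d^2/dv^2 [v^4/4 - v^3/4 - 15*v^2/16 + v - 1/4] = 3*v^2 - 3*v/2 - 15/8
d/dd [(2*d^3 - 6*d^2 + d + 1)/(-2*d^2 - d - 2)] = (-4*d^4 - 4*d^3 - 4*d^2 + 28*d - 1)/(4*d^4 + 4*d^3 + 9*d^2 + 4*d + 4)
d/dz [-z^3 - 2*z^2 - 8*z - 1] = -3*z^2 - 4*z - 8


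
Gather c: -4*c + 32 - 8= 24 - 4*c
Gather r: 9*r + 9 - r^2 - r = -r^2 + 8*r + 9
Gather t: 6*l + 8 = 6*l + 8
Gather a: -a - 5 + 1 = -a - 4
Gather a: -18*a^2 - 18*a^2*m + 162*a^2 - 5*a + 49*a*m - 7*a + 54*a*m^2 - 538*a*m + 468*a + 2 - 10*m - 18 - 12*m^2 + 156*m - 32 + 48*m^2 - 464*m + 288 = a^2*(144 - 18*m) + a*(54*m^2 - 489*m + 456) + 36*m^2 - 318*m + 240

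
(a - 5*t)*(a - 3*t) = a^2 - 8*a*t + 15*t^2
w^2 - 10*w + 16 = (w - 8)*(w - 2)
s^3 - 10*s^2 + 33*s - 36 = (s - 4)*(s - 3)^2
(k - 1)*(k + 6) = k^2 + 5*k - 6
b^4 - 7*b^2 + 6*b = b*(b - 2)*(b - 1)*(b + 3)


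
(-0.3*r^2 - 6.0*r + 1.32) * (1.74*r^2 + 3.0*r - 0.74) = -0.522*r^4 - 11.34*r^3 - 15.4812*r^2 + 8.4*r - 0.9768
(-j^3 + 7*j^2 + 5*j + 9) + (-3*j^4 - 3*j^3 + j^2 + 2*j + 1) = -3*j^4 - 4*j^3 + 8*j^2 + 7*j + 10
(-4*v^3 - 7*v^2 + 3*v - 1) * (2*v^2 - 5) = -8*v^5 - 14*v^4 + 26*v^3 + 33*v^2 - 15*v + 5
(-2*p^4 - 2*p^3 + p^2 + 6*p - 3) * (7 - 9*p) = 18*p^5 + 4*p^4 - 23*p^3 - 47*p^2 + 69*p - 21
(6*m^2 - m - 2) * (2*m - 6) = 12*m^3 - 38*m^2 + 2*m + 12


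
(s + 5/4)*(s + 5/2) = s^2 + 15*s/4 + 25/8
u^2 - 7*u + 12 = (u - 4)*(u - 3)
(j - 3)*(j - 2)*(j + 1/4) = j^3 - 19*j^2/4 + 19*j/4 + 3/2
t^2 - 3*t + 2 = (t - 2)*(t - 1)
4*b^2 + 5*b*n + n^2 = (b + n)*(4*b + n)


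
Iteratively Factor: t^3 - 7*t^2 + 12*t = (t - 3)*(t^2 - 4*t) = t*(t - 3)*(t - 4)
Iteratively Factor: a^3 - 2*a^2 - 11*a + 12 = (a + 3)*(a^2 - 5*a + 4) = (a - 4)*(a + 3)*(a - 1)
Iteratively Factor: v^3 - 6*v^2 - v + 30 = (v - 5)*(v^2 - v - 6) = (v - 5)*(v + 2)*(v - 3)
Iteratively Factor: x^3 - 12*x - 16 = (x + 2)*(x^2 - 2*x - 8) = (x + 2)^2*(x - 4)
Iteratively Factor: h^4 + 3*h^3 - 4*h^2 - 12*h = (h + 3)*(h^3 - 4*h) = (h - 2)*(h + 3)*(h^2 + 2*h) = h*(h - 2)*(h + 3)*(h + 2)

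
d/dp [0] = 0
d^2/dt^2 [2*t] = 0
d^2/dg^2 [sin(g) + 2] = -sin(g)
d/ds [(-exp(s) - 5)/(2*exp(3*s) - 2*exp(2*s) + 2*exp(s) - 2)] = ((exp(s) + 5)*(3*exp(2*s) - 2*exp(s) + 1) - exp(3*s) + exp(2*s) - exp(s) + 1)*exp(s)/(2*(exp(3*s) - exp(2*s) + exp(s) - 1)^2)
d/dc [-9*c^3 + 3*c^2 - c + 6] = -27*c^2 + 6*c - 1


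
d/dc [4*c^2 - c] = 8*c - 1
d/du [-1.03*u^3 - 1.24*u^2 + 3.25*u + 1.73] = -3.09*u^2 - 2.48*u + 3.25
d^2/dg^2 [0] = 0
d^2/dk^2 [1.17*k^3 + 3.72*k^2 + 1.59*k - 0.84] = 7.02*k + 7.44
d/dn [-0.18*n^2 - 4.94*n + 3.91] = -0.36*n - 4.94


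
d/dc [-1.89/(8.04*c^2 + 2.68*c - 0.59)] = (30.3912*c + 5.0652)/(8.04*c^2 + 2.68*c - 0.59)^2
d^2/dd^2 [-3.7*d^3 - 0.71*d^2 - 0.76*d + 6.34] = -22.2*d - 1.42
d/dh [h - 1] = 1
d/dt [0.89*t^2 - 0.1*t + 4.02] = 1.78*t - 0.1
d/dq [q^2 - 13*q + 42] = 2*q - 13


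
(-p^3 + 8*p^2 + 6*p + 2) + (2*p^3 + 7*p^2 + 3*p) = p^3 + 15*p^2 + 9*p + 2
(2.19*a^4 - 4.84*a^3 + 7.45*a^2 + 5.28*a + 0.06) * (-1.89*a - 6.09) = -4.1391*a^5 - 4.1895*a^4 + 15.3951*a^3 - 55.3497*a^2 - 32.2686*a - 0.3654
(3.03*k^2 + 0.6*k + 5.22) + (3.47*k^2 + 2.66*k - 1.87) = 6.5*k^2 + 3.26*k + 3.35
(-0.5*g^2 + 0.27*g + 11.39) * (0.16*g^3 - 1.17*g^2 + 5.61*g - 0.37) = -0.08*g^5 + 0.6282*g^4 - 1.2985*g^3 - 11.6266*g^2 + 63.798*g - 4.2143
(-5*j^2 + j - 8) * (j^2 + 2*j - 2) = -5*j^4 - 9*j^3 + 4*j^2 - 18*j + 16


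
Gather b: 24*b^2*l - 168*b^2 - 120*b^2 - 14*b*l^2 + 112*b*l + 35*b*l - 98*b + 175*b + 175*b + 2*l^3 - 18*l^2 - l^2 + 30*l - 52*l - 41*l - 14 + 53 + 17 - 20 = b^2*(24*l - 288) + b*(-14*l^2 + 147*l + 252) + 2*l^3 - 19*l^2 - 63*l + 36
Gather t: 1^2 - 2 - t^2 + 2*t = -t^2 + 2*t - 1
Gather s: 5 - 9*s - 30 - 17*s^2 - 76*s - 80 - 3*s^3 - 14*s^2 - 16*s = -3*s^3 - 31*s^2 - 101*s - 105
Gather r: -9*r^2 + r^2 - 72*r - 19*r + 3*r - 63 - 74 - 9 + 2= -8*r^2 - 88*r - 144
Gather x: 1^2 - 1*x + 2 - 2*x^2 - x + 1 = -2*x^2 - 2*x + 4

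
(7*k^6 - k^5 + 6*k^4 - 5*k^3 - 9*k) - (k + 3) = 7*k^6 - k^5 + 6*k^4 - 5*k^3 - 10*k - 3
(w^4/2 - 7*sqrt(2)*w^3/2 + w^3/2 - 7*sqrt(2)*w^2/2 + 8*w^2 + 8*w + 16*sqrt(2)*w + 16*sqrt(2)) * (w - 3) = w^5/2 - 7*sqrt(2)*w^4/2 - w^4 + 13*w^3/2 + 7*sqrt(2)*w^3 - 16*w^2 + 53*sqrt(2)*w^2/2 - 32*sqrt(2)*w - 24*w - 48*sqrt(2)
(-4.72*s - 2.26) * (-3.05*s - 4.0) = 14.396*s^2 + 25.773*s + 9.04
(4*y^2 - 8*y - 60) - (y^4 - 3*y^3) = -y^4 + 3*y^3 + 4*y^2 - 8*y - 60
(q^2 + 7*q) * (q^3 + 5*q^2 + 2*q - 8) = q^5 + 12*q^4 + 37*q^3 + 6*q^2 - 56*q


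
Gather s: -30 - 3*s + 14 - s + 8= -4*s - 8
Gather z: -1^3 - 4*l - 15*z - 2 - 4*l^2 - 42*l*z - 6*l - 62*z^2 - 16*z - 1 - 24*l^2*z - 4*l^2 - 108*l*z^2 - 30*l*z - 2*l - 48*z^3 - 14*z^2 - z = -8*l^2 - 12*l - 48*z^3 + z^2*(-108*l - 76) + z*(-24*l^2 - 72*l - 32) - 4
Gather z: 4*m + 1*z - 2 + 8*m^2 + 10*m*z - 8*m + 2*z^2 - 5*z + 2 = 8*m^2 - 4*m + 2*z^2 + z*(10*m - 4)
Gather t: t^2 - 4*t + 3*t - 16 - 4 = t^2 - t - 20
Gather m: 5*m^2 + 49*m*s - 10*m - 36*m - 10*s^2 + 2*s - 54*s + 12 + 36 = 5*m^2 + m*(49*s - 46) - 10*s^2 - 52*s + 48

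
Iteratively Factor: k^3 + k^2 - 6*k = (k - 2)*(k^2 + 3*k) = (k - 2)*(k + 3)*(k)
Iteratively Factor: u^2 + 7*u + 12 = (u + 3)*(u + 4)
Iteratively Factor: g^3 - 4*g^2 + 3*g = (g - 3)*(g^2 - g) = (g - 3)*(g - 1)*(g)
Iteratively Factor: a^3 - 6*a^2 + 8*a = (a - 2)*(a^2 - 4*a) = (a - 4)*(a - 2)*(a)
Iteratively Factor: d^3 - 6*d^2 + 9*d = (d - 3)*(d^2 - 3*d) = d*(d - 3)*(d - 3)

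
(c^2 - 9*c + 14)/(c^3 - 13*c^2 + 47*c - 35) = (c - 2)/(c^2 - 6*c + 5)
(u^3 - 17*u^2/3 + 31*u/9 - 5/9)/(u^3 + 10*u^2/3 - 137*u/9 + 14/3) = (3*u^2 - 16*u + 5)/(3*u^2 + 11*u - 42)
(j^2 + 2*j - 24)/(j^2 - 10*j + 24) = (j + 6)/(j - 6)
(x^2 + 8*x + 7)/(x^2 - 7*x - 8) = (x + 7)/(x - 8)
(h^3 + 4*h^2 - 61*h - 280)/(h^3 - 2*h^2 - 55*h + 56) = (h + 5)/(h - 1)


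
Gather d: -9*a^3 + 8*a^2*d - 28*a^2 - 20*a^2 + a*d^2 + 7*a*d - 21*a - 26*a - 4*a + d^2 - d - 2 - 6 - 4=-9*a^3 - 48*a^2 - 51*a + d^2*(a + 1) + d*(8*a^2 + 7*a - 1) - 12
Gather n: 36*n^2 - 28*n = 36*n^2 - 28*n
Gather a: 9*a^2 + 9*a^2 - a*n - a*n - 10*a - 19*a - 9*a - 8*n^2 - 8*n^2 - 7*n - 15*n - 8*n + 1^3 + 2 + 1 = 18*a^2 + a*(-2*n - 38) - 16*n^2 - 30*n + 4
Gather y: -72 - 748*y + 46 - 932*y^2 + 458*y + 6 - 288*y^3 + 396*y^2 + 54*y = -288*y^3 - 536*y^2 - 236*y - 20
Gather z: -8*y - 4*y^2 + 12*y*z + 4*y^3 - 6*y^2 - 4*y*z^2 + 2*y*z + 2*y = 4*y^3 - 10*y^2 - 4*y*z^2 + 14*y*z - 6*y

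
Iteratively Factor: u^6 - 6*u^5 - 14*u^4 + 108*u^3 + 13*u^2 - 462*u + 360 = (u - 4)*(u^5 - 2*u^4 - 22*u^3 + 20*u^2 + 93*u - 90) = (u - 4)*(u - 1)*(u^4 - u^3 - 23*u^2 - 3*u + 90) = (u - 4)*(u - 1)*(u + 3)*(u^3 - 4*u^2 - 11*u + 30) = (u - 4)*(u - 2)*(u - 1)*(u + 3)*(u^2 - 2*u - 15) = (u - 5)*(u - 4)*(u - 2)*(u - 1)*(u + 3)*(u + 3)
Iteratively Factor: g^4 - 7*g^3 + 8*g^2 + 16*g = (g + 1)*(g^3 - 8*g^2 + 16*g) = (g - 4)*(g + 1)*(g^2 - 4*g) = g*(g - 4)*(g + 1)*(g - 4)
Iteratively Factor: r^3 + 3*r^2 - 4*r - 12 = (r + 2)*(r^2 + r - 6) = (r - 2)*(r + 2)*(r + 3)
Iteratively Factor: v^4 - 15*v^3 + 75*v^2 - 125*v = (v - 5)*(v^3 - 10*v^2 + 25*v) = (v - 5)^2*(v^2 - 5*v) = (v - 5)^3*(v)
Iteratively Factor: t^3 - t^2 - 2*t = (t)*(t^2 - t - 2) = t*(t + 1)*(t - 2)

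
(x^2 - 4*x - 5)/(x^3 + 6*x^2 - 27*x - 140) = (x + 1)/(x^2 + 11*x + 28)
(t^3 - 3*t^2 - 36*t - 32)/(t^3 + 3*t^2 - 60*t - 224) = (t + 1)/(t + 7)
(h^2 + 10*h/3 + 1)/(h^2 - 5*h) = (h^2 + 10*h/3 + 1)/(h*(h - 5))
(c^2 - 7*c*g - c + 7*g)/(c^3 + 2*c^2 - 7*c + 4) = (c - 7*g)/(c^2 + 3*c - 4)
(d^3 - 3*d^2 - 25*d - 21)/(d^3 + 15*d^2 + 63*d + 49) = (d^2 - 4*d - 21)/(d^2 + 14*d + 49)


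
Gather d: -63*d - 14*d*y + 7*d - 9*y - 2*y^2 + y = d*(-14*y - 56) - 2*y^2 - 8*y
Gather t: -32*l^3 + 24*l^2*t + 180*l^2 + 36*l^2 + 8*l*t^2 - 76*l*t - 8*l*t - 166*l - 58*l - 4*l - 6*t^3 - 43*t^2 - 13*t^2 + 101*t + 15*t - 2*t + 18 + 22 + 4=-32*l^3 + 216*l^2 - 228*l - 6*t^3 + t^2*(8*l - 56) + t*(24*l^2 - 84*l + 114) + 44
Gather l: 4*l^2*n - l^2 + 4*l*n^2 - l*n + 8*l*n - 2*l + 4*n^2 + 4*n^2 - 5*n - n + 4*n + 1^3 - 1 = l^2*(4*n - 1) + l*(4*n^2 + 7*n - 2) + 8*n^2 - 2*n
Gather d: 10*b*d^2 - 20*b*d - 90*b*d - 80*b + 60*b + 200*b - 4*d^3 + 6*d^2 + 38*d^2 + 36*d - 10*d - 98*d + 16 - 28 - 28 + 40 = 180*b - 4*d^3 + d^2*(10*b + 44) + d*(-110*b - 72)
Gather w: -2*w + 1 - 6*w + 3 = 4 - 8*w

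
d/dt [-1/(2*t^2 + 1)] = 4*t/(2*t^2 + 1)^2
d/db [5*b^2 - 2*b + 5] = 10*b - 2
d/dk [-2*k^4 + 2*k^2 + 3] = -8*k^3 + 4*k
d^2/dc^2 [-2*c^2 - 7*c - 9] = -4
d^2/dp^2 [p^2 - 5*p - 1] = 2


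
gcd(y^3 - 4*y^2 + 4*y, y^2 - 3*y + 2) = y - 2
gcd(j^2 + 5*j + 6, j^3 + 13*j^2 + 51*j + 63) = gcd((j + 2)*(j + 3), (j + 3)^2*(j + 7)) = j + 3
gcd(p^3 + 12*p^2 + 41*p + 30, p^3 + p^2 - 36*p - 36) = p^2 + 7*p + 6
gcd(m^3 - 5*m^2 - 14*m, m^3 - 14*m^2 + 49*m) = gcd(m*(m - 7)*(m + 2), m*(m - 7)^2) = m^2 - 7*m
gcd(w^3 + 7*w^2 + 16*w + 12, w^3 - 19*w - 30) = w^2 + 5*w + 6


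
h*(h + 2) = h^2 + 2*h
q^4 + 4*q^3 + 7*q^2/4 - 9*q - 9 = (q - 3/2)*(q + 3/2)*(q + 2)^2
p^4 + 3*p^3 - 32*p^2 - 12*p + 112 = (p - 4)*(p - 2)*(p + 2)*(p + 7)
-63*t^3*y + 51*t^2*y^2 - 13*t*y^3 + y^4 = y*(-7*t + y)*(-3*t + y)^2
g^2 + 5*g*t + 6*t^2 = (g + 2*t)*(g + 3*t)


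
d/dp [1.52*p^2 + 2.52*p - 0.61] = 3.04*p + 2.52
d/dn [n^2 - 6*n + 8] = 2*n - 6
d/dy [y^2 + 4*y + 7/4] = 2*y + 4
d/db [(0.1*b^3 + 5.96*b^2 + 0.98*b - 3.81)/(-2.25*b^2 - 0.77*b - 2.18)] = (-0.225*b^4 - 0.154*b^3 - 3.0382*b^2 - 43.1306*b - 5.0701)/(5.0625*b^4 + 3.465*b^3 + 10.4029*b^2 + 3.3572*b + 4.7524)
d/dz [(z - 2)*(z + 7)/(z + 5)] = (z^2 + 10*z + 39)/(z^2 + 10*z + 25)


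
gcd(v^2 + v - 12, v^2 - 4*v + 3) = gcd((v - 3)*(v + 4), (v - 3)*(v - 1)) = v - 3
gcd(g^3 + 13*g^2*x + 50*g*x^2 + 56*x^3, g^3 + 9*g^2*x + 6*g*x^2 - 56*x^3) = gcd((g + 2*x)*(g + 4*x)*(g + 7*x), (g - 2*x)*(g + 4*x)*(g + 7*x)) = g^2 + 11*g*x + 28*x^2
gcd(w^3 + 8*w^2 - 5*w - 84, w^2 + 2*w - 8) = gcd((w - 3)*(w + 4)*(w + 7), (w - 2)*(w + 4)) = w + 4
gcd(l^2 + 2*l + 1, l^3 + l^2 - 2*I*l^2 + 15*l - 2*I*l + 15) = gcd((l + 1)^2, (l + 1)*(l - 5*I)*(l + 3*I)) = l + 1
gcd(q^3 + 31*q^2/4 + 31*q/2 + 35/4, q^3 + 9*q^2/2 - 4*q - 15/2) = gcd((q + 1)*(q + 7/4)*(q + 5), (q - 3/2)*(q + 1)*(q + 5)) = q^2 + 6*q + 5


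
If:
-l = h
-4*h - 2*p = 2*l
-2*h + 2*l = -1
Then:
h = 1/4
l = -1/4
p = -1/4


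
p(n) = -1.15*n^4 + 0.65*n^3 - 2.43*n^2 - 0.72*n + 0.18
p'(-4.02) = 349.17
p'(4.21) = -329.86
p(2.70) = -67.80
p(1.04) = -3.81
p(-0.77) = -1.41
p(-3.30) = -183.65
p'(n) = -4.6*n^3 + 1.95*n^2 - 4.86*n - 0.72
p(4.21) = -358.68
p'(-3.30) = 201.86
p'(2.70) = -90.17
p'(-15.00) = 16035.93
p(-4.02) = -378.75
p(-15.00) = -60948.27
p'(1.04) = -8.84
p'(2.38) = -63.26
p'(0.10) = -1.19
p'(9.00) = -3239.91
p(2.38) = -43.43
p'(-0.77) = 6.28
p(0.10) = 0.08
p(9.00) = -7274.43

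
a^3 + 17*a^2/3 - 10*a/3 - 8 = (a - 4/3)*(a + 1)*(a + 6)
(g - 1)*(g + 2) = g^2 + g - 2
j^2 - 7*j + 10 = (j - 5)*(j - 2)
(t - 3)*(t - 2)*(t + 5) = t^3 - 19*t + 30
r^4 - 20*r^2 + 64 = (r - 4)*(r - 2)*(r + 2)*(r + 4)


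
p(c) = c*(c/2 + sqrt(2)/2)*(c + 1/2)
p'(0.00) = 0.35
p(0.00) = 0.00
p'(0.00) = 0.35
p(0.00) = 0.00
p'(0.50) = 1.69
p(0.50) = 0.48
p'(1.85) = 9.03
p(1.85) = 7.10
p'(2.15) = 11.40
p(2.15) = 10.15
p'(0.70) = 2.43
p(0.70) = 0.89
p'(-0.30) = -0.09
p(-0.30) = -0.03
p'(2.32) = 12.87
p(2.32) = 12.22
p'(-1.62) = 1.19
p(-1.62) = -0.19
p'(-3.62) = 13.08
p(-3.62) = -12.46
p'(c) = c*(c/2 + sqrt(2)/2) + c*(c + 1/2)/2 + (c/2 + sqrt(2)/2)*(c + 1/2)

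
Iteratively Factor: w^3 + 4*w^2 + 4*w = (w)*(w^2 + 4*w + 4) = w*(w + 2)*(w + 2)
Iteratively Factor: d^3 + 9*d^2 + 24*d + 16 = (d + 4)*(d^2 + 5*d + 4) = (d + 4)^2*(d + 1)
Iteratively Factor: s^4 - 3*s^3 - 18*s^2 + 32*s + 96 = (s + 3)*(s^3 - 6*s^2 + 32) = (s - 4)*(s + 3)*(s^2 - 2*s - 8) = (s - 4)*(s + 2)*(s + 3)*(s - 4)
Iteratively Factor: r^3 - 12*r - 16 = (r - 4)*(r^2 + 4*r + 4) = (r - 4)*(r + 2)*(r + 2)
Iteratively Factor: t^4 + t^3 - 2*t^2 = (t)*(t^3 + t^2 - 2*t) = t*(t + 2)*(t^2 - t) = t*(t - 1)*(t + 2)*(t)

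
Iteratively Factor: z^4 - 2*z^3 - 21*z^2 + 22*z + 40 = (z - 2)*(z^3 - 21*z - 20) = (z - 5)*(z - 2)*(z^2 + 5*z + 4) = (z - 5)*(z - 2)*(z + 4)*(z + 1)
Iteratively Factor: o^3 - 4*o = (o)*(o^2 - 4) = o*(o + 2)*(o - 2)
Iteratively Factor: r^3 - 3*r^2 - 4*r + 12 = (r - 3)*(r^2 - 4) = (r - 3)*(r - 2)*(r + 2)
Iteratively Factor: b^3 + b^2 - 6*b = (b)*(b^2 + b - 6) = b*(b - 2)*(b + 3)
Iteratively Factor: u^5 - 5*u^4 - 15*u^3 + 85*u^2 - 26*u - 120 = (u - 2)*(u^4 - 3*u^3 - 21*u^2 + 43*u + 60) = (u - 3)*(u - 2)*(u^3 - 21*u - 20) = (u - 5)*(u - 3)*(u - 2)*(u^2 + 5*u + 4) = (u - 5)*(u - 3)*(u - 2)*(u + 4)*(u + 1)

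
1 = 1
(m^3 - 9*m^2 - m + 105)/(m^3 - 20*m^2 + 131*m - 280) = (m + 3)/(m - 8)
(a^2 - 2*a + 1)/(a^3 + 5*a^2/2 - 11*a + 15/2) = 2*(a - 1)/(2*a^2 + 7*a - 15)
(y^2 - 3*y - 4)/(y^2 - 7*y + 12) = (y + 1)/(y - 3)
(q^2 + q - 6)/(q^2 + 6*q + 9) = (q - 2)/(q + 3)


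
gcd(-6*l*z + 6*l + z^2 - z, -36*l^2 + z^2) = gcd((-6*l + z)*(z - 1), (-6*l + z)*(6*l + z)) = -6*l + z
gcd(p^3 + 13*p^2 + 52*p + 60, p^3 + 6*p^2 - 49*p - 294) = p + 6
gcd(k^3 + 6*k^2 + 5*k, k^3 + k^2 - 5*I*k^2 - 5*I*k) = k^2 + k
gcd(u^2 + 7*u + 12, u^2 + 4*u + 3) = u + 3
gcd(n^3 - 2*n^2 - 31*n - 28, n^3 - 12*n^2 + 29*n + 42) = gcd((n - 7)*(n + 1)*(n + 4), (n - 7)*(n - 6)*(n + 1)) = n^2 - 6*n - 7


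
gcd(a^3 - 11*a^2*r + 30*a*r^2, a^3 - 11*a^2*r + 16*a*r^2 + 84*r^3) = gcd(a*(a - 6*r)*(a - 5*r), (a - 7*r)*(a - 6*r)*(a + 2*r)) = -a + 6*r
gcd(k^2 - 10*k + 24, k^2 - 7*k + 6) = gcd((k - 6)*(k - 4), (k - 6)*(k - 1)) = k - 6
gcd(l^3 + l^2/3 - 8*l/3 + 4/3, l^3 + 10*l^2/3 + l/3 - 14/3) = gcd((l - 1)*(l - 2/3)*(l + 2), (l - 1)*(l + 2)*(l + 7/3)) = l^2 + l - 2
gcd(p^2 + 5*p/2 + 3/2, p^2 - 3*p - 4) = p + 1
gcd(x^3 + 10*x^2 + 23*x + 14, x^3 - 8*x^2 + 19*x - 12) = 1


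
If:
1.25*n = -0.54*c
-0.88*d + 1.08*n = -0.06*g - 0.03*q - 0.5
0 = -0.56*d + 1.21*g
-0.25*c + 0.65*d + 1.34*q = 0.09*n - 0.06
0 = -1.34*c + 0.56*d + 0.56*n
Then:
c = 0.17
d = 0.48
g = 0.22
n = -0.07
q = -0.25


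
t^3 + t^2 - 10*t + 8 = (t - 2)*(t - 1)*(t + 4)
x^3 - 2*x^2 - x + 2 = (x - 2)*(x - 1)*(x + 1)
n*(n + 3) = n^2 + 3*n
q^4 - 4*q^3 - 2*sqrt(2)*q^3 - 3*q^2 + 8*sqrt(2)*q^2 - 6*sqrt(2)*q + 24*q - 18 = (q - 3)*(q - 1)*(q - 3*sqrt(2))*(q + sqrt(2))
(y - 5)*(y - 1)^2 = y^3 - 7*y^2 + 11*y - 5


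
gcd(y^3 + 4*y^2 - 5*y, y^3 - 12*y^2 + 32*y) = y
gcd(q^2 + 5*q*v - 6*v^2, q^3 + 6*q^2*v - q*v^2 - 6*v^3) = q^2 + 5*q*v - 6*v^2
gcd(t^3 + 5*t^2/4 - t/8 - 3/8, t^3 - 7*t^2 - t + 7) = t + 1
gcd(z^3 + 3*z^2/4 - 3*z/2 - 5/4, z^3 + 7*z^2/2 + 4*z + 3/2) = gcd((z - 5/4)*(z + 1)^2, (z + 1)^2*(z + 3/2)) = z^2 + 2*z + 1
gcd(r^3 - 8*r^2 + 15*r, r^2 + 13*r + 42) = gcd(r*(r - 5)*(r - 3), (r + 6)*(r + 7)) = 1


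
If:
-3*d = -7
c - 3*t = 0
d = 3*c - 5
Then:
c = 22/9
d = 7/3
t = 22/27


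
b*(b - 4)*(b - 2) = b^3 - 6*b^2 + 8*b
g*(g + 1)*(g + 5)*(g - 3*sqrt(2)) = g^4 - 3*sqrt(2)*g^3 + 6*g^3 - 18*sqrt(2)*g^2 + 5*g^2 - 15*sqrt(2)*g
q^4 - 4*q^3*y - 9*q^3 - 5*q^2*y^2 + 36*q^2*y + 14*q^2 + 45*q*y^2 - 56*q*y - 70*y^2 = (q - 7)*(q - 2)*(q - 5*y)*(q + y)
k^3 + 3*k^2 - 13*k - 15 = (k - 3)*(k + 1)*(k + 5)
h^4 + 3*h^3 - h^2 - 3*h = h*(h - 1)*(h + 1)*(h + 3)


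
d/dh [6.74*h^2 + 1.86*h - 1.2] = 13.48*h + 1.86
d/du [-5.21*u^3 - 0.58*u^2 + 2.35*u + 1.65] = -15.63*u^2 - 1.16*u + 2.35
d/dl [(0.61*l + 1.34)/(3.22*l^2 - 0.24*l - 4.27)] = (1.9642*l^2 - 0.1464*l - (0.61*l + 1.34)*(6.44*l - 0.24) - 2.6047)/(-3.22*l^2 + 0.24*l + 4.27)^2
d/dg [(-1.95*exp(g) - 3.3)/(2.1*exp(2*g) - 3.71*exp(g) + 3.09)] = (4.095*exp(2*g) + 13.86*exp(g) - 18.2685)*exp(g)/(4.41*exp(4*g) - 15.582*exp(3*g) + 26.7421*exp(2*g) - 22.9278*exp(g) + 9.5481)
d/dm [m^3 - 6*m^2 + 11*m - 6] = 3*m^2 - 12*m + 11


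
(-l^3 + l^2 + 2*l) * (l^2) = -l^5 + l^4 + 2*l^3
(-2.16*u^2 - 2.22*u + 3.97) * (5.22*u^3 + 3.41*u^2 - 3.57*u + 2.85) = -11.2752*u^5 - 18.954*u^4 + 20.8644*u^3 + 15.3071*u^2 - 20.4999*u + 11.3145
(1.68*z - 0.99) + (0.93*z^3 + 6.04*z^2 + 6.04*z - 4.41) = 0.93*z^3 + 6.04*z^2 + 7.72*z - 5.4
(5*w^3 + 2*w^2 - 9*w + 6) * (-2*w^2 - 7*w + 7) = -10*w^5 - 39*w^4 + 39*w^3 + 65*w^2 - 105*w + 42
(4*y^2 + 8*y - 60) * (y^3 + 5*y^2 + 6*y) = 4*y^5 + 28*y^4 + 4*y^3 - 252*y^2 - 360*y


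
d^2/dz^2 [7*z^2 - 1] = 14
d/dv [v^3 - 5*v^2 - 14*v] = 3*v^2 - 10*v - 14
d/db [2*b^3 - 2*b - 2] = 6*b^2 - 2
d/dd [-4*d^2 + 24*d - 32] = 24 - 8*d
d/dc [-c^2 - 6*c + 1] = -2*c - 6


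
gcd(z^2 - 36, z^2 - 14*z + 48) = z - 6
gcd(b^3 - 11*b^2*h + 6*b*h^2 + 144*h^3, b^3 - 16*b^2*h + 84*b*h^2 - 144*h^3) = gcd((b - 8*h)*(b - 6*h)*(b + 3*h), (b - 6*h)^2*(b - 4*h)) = b - 6*h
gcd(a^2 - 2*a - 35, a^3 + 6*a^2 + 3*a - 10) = a + 5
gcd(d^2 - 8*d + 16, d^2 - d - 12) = d - 4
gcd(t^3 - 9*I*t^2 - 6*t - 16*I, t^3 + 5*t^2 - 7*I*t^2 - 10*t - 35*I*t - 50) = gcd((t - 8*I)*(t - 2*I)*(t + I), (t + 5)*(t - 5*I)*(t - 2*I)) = t - 2*I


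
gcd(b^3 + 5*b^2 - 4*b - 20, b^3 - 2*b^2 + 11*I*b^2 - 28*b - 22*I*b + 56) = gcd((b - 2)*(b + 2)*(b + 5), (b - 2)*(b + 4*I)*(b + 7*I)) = b - 2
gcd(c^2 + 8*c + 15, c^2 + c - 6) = c + 3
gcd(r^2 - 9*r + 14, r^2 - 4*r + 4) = r - 2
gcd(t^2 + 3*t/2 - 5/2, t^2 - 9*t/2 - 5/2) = 1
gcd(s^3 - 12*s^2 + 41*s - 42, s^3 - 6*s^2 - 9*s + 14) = s - 7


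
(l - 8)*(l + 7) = l^2 - l - 56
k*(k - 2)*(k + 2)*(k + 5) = k^4 + 5*k^3 - 4*k^2 - 20*k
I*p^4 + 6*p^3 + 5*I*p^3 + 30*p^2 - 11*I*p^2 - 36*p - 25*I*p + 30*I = (p + 6)*(p - 5*I)*(p - I)*(I*p - I)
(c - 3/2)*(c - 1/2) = c^2 - 2*c + 3/4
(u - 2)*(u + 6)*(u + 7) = u^3 + 11*u^2 + 16*u - 84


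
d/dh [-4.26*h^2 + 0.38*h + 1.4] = 0.38 - 8.52*h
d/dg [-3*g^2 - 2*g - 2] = -6*g - 2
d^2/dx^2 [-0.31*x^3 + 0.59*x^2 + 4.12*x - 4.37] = 1.18 - 1.86*x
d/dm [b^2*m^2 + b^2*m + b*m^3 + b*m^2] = b*(2*b*m + b + 3*m^2 + 2*m)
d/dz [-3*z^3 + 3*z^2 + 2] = 3*z*(2 - 3*z)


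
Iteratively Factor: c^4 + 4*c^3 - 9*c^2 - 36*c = (c - 3)*(c^3 + 7*c^2 + 12*c) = c*(c - 3)*(c^2 + 7*c + 12) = c*(c - 3)*(c + 4)*(c + 3)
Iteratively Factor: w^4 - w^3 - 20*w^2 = (w + 4)*(w^3 - 5*w^2) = (w - 5)*(w + 4)*(w^2) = w*(w - 5)*(w + 4)*(w)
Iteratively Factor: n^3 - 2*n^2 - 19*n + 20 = (n + 4)*(n^2 - 6*n + 5) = (n - 5)*(n + 4)*(n - 1)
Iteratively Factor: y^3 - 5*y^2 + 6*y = (y - 3)*(y^2 - 2*y) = y*(y - 3)*(y - 2)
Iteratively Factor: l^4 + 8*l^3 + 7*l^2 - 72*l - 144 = (l - 3)*(l^3 + 11*l^2 + 40*l + 48) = (l - 3)*(l + 4)*(l^2 + 7*l + 12) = (l - 3)*(l + 3)*(l + 4)*(l + 4)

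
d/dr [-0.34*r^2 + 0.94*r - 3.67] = 0.94 - 0.68*r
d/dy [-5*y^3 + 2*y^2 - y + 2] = -15*y^2 + 4*y - 1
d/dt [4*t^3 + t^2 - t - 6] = 12*t^2 + 2*t - 1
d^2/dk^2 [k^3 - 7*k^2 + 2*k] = 6*k - 14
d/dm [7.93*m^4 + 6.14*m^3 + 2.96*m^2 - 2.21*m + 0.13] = 31.72*m^3 + 18.42*m^2 + 5.92*m - 2.21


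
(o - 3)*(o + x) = o^2 + o*x - 3*o - 3*x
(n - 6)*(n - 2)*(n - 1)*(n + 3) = n^4 - 6*n^3 - 7*n^2 + 48*n - 36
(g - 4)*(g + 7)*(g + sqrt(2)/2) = g^3 + sqrt(2)*g^2/2 + 3*g^2 - 28*g + 3*sqrt(2)*g/2 - 14*sqrt(2)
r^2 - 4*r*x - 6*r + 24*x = (r - 6)*(r - 4*x)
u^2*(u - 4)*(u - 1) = u^4 - 5*u^3 + 4*u^2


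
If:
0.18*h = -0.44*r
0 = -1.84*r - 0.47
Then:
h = 0.62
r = -0.26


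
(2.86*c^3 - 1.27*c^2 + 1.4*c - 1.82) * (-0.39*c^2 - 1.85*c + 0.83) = -1.1154*c^5 - 4.7957*c^4 + 4.1773*c^3 - 2.9343*c^2 + 4.529*c - 1.5106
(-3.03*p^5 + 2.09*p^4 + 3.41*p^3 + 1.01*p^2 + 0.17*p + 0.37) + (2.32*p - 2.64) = -3.03*p^5 + 2.09*p^4 + 3.41*p^3 + 1.01*p^2 + 2.49*p - 2.27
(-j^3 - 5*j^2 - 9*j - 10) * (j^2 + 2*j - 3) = -j^5 - 7*j^4 - 16*j^3 - 13*j^2 + 7*j + 30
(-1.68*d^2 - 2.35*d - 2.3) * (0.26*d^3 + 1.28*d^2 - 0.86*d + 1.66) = -0.4368*d^5 - 2.7614*d^4 - 2.1612*d^3 - 3.7118*d^2 - 1.923*d - 3.818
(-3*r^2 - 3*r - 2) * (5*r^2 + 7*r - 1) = -15*r^4 - 36*r^3 - 28*r^2 - 11*r + 2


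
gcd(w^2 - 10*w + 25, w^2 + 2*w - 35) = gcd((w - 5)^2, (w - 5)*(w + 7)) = w - 5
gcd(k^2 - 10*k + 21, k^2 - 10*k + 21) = k^2 - 10*k + 21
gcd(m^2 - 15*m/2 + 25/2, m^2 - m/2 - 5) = m - 5/2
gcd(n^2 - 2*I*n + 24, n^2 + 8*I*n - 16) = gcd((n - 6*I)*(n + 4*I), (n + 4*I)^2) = n + 4*I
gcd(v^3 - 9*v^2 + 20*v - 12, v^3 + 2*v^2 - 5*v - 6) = v - 2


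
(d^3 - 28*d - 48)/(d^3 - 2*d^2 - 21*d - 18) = (d^2 + 6*d + 8)/(d^2 + 4*d + 3)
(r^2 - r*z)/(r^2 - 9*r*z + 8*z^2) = r/(r - 8*z)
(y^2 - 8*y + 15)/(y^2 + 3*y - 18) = (y - 5)/(y + 6)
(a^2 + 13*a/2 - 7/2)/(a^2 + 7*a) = (a - 1/2)/a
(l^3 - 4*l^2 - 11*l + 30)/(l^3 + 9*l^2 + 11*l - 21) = (l^2 - 7*l + 10)/(l^2 + 6*l - 7)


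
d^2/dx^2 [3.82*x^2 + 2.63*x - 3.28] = 7.64000000000000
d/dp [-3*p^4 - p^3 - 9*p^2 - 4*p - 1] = -12*p^3 - 3*p^2 - 18*p - 4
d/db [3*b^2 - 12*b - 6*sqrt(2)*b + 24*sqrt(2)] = 6*b - 12 - 6*sqrt(2)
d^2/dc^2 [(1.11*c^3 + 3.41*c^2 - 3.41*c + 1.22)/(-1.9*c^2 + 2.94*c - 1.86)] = (-24.819632*c^3 + 82.299984*c^2 - 54.457056*c + 1.232592)/(6.859*c^6 - 31.8402*c^5 + 69.41232*c^4 - 87.751944*c^3 + 67.951008*c^2 - 30.513672*c + 6.434856)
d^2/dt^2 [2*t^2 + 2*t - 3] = 4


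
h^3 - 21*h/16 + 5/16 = (h - 1)*(h - 1/4)*(h + 5/4)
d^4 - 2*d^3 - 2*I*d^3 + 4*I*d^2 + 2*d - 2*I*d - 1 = (d - I)^2*(-I*d + I)*(I*d - I)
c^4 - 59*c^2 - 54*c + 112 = (c - 8)*(c - 1)*(c + 2)*(c + 7)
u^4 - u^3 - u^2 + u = u*(u - 1)^2*(u + 1)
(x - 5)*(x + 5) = x^2 - 25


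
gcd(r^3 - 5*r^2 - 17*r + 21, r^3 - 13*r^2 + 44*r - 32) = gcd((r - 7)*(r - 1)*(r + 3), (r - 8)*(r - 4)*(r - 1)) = r - 1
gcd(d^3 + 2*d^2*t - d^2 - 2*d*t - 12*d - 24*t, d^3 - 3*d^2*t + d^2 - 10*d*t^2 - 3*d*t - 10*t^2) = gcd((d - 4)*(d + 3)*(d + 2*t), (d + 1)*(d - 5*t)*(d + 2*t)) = d + 2*t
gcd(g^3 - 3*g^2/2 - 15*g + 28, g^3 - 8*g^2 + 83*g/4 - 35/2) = g^2 - 11*g/2 + 7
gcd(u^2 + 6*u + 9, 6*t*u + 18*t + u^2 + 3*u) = u + 3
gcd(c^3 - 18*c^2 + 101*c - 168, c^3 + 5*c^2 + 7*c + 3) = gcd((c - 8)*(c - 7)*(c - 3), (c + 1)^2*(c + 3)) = 1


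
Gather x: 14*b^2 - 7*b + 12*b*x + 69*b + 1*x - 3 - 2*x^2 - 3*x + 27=14*b^2 + 62*b - 2*x^2 + x*(12*b - 2) + 24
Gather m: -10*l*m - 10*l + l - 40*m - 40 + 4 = -9*l + m*(-10*l - 40) - 36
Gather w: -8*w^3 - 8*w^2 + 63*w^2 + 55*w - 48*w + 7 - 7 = -8*w^3 + 55*w^2 + 7*w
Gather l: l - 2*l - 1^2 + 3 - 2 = -l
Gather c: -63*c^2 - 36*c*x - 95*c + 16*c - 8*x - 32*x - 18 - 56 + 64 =-63*c^2 + c*(-36*x - 79) - 40*x - 10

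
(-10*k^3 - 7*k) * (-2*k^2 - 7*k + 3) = 20*k^5 + 70*k^4 - 16*k^3 + 49*k^2 - 21*k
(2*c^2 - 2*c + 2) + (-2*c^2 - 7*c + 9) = 11 - 9*c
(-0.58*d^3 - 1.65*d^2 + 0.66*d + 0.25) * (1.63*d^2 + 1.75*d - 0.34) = -0.9454*d^5 - 3.7045*d^4 - 1.6145*d^3 + 2.1235*d^2 + 0.2131*d - 0.085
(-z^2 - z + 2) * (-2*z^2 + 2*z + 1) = 2*z^4 - 7*z^2 + 3*z + 2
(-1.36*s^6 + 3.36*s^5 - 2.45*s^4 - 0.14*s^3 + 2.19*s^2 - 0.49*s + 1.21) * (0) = 0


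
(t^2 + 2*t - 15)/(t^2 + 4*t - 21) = (t + 5)/(t + 7)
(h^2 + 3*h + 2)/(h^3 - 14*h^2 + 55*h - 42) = (h^2 + 3*h + 2)/(h^3 - 14*h^2 + 55*h - 42)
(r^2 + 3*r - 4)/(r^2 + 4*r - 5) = (r + 4)/(r + 5)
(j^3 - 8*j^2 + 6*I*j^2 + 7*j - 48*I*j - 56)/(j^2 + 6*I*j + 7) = j - 8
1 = 1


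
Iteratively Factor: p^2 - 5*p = (p - 5)*(p)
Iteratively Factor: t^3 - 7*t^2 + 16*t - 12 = (t - 2)*(t^2 - 5*t + 6) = (t - 3)*(t - 2)*(t - 2)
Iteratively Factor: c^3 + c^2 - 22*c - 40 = (c + 4)*(c^2 - 3*c - 10) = (c - 5)*(c + 4)*(c + 2)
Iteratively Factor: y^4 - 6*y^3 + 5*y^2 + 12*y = (y - 4)*(y^3 - 2*y^2 - 3*y) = y*(y - 4)*(y^2 - 2*y - 3) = y*(y - 4)*(y - 3)*(y + 1)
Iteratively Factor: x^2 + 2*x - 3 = (x - 1)*(x + 3)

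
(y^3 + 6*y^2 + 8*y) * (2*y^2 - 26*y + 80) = 2*y^5 - 14*y^4 - 60*y^3 + 272*y^2 + 640*y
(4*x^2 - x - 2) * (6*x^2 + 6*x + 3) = 24*x^4 + 18*x^3 - 6*x^2 - 15*x - 6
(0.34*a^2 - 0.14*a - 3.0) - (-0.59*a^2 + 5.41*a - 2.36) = 0.93*a^2 - 5.55*a - 0.64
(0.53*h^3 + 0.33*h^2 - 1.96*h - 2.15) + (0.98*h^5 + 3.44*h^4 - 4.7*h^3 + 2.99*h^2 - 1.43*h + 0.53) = 0.98*h^5 + 3.44*h^4 - 4.17*h^3 + 3.32*h^2 - 3.39*h - 1.62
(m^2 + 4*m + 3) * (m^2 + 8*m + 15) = m^4 + 12*m^3 + 50*m^2 + 84*m + 45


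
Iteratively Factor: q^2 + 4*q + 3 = (q + 3)*(q + 1)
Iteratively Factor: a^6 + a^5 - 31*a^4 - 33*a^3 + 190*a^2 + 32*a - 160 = (a + 1)*(a^5 - 31*a^3 - 2*a^2 + 192*a - 160) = (a - 5)*(a + 1)*(a^4 + 5*a^3 - 6*a^2 - 32*a + 32) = (a - 5)*(a + 1)*(a + 4)*(a^3 + a^2 - 10*a + 8) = (a - 5)*(a - 1)*(a + 1)*(a + 4)*(a^2 + 2*a - 8) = (a - 5)*(a - 2)*(a - 1)*(a + 1)*(a + 4)*(a + 4)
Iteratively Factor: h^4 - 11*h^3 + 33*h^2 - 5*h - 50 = (h - 5)*(h^3 - 6*h^2 + 3*h + 10) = (h - 5)^2*(h^2 - h - 2) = (h - 5)^2*(h - 2)*(h + 1)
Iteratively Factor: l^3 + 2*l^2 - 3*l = (l)*(l^2 + 2*l - 3) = l*(l - 1)*(l + 3)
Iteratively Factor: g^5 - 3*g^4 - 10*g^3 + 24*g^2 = (g)*(g^4 - 3*g^3 - 10*g^2 + 24*g) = g*(g + 3)*(g^3 - 6*g^2 + 8*g) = g*(g - 4)*(g + 3)*(g^2 - 2*g) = g*(g - 4)*(g - 2)*(g + 3)*(g)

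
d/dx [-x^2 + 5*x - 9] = 5 - 2*x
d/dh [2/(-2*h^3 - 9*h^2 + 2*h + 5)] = 4*(3*h^2 + 9*h - 1)/(2*h^3 + 9*h^2 - 2*h - 5)^2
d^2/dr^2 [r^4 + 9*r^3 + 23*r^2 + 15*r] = 12*r^2 + 54*r + 46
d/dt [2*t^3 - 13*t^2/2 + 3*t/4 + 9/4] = 6*t^2 - 13*t + 3/4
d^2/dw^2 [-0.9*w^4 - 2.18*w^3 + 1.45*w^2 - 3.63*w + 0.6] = -10.8*w^2 - 13.08*w + 2.9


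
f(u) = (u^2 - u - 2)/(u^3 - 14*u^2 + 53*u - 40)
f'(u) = (2*u - 1)/(u^3 - 14*u^2 + 53*u - 40) + (-3*u^2 + 28*u - 53)*(u^2 - u - 2)/(u^3 - 14*u^2 + 53*u - 40)^2 = (-u^4 + 2*u^3 + 45*u^2 - 136*u + 146)/(u^6 - 28*u^5 + 302*u^4 - 1564*u^3 + 3929*u^2 - 4240*u + 1600)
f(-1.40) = -0.01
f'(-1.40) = 0.02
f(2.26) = 0.04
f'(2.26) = 0.17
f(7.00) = -3.33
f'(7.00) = -2.19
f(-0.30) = 0.03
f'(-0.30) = 0.06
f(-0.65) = 0.01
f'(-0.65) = 0.04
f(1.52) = -0.10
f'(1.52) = 0.33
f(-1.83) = -0.02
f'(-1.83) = 0.01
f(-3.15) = -0.03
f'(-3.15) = 0.01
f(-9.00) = -0.04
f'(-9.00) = 0.00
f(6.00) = -2.80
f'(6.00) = 0.86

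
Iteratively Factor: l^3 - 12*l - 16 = (l + 2)*(l^2 - 2*l - 8) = (l - 4)*(l + 2)*(l + 2)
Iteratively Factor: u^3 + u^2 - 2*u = (u - 1)*(u^2 + 2*u) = (u - 1)*(u + 2)*(u)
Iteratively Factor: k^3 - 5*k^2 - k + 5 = (k - 1)*(k^2 - 4*k - 5) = (k - 1)*(k + 1)*(k - 5)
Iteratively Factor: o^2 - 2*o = (o - 2)*(o)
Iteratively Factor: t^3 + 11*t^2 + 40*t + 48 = (t + 4)*(t^2 + 7*t + 12) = (t + 3)*(t + 4)*(t + 4)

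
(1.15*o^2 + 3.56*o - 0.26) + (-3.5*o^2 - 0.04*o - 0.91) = -2.35*o^2 + 3.52*o - 1.17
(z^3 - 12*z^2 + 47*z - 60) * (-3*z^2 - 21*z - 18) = -3*z^5 + 15*z^4 + 93*z^3 - 591*z^2 + 414*z + 1080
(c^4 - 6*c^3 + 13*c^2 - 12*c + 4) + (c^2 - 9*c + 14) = c^4 - 6*c^3 + 14*c^2 - 21*c + 18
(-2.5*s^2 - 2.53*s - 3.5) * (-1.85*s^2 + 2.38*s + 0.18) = 4.625*s^4 - 1.2695*s^3 + 0.00360000000000138*s^2 - 8.7854*s - 0.63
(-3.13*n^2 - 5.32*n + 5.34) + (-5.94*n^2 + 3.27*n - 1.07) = -9.07*n^2 - 2.05*n + 4.27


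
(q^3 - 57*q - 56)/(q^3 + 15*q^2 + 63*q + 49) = (q - 8)/(q + 7)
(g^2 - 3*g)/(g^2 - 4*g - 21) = g*(3 - g)/(-g^2 + 4*g + 21)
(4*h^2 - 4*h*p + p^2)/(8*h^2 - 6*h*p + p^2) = (-2*h + p)/(-4*h + p)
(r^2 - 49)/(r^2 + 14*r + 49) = (r - 7)/(r + 7)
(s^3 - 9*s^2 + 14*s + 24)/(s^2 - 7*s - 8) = (s^2 - 10*s + 24)/(s - 8)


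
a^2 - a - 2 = (a - 2)*(a + 1)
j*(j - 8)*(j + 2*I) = j^3 - 8*j^2 + 2*I*j^2 - 16*I*j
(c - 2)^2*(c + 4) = c^3 - 12*c + 16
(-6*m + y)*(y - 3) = -6*m*y + 18*m + y^2 - 3*y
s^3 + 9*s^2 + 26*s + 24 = (s + 2)*(s + 3)*(s + 4)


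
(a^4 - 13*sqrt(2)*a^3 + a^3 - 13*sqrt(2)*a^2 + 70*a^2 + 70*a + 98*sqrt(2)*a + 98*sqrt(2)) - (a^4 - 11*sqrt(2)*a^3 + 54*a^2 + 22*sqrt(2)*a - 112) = -2*sqrt(2)*a^3 + a^3 - 13*sqrt(2)*a^2 + 16*a^2 + 70*a + 76*sqrt(2)*a + 112 + 98*sqrt(2)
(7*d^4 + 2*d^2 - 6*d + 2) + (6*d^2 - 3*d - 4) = 7*d^4 + 8*d^2 - 9*d - 2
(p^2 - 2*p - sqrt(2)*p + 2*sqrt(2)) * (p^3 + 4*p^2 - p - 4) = p^5 - sqrt(2)*p^4 + 2*p^4 - 9*p^3 - 2*sqrt(2)*p^3 - 2*p^2 + 9*sqrt(2)*p^2 + 2*sqrt(2)*p + 8*p - 8*sqrt(2)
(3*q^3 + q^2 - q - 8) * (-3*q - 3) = -9*q^4 - 12*q^3 + 27*q + 24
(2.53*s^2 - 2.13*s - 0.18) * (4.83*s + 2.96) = 12.2199*s^3 - 2.7991*s^2 - 7.1742*s - 0.5328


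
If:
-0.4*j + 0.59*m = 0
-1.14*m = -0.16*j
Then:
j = 0.00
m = 0.00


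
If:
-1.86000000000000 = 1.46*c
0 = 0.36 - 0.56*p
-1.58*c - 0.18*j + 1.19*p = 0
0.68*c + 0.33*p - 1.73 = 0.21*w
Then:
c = -1.27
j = 15.43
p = 0.64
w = -11.35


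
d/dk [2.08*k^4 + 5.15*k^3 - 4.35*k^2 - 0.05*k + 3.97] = 8.32*k^3 + 15.45*k^2 - 8.7*k - 0.05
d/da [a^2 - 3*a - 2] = 2*a - 3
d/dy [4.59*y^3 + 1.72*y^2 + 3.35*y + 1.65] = 13.77*y^2 + 3.44*y + 3.35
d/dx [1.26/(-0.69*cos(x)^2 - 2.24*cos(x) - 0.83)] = -(1.7388*cos(x) + 2.8224)*sin(x)/(0.69*cos(x)^2 + 2.24*cos(x) + 0.83)^2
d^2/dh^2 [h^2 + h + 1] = 2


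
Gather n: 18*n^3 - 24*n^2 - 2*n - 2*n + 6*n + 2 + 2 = 18*n^3 - 24*n^2 + 2*n + 4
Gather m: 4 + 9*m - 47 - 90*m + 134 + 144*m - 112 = 63*m - 21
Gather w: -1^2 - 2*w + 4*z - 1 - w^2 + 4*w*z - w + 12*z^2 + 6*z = -w^2 + w*(4*z - 3) + 12*z^2 + 10*z - 2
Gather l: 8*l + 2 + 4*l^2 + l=4*l^2 + 9*l + 2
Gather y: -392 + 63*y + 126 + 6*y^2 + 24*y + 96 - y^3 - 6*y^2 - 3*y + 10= -y^3 + 84*y - 160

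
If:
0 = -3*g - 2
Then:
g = -2/3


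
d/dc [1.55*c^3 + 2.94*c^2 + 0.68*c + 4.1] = 4.65*c^2 + 5.88*c + 0.68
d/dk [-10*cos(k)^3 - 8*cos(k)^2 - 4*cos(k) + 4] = 2*(15*cos(k)^2 + 8*cos(k) + 2)*sin(k)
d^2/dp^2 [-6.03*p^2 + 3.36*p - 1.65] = -12.0600000000000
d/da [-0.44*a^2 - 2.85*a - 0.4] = -0.88*a - 2.85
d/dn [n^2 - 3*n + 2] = 2*n - 3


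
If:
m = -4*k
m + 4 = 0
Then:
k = 1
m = -4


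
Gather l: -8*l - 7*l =-15*l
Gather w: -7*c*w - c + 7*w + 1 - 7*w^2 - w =-c - 7*w^2 + w*(6 - 7*c) + 1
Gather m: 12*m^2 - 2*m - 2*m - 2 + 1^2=12*m^2 - 4*m - 1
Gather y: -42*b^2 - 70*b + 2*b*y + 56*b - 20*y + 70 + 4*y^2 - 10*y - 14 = -42*b^2 - 14*b + 4*y^2 + y*(2*b - 30) + 56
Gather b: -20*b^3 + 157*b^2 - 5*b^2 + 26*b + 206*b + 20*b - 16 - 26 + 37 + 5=-20*b^3 + 152*b^2 + 252*b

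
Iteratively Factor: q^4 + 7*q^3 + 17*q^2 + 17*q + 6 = (q + 1)*(q^3 + 6*q^2 + 11*q + 6) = (q + 1)^2*(q^2 + 5*q + 6) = (q + 1)^2*(q + 2)*(q + 3)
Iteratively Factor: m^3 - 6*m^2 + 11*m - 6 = (m - 2)*(m^2 - 4*m + 3) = (m - 3)*(m - 2)*(m - 1)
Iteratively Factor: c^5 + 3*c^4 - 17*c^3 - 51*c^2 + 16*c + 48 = (c + 1)*(c^4 + 2*c^3 - 19*c^2 - 32*c + 48) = (c - 4)*(c + 1)*(c^3 + 6*c^2 + 5*c - 12) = (c - 4)*(c - 1)*(c + 1)*(c^2 + 7*c + 12) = (c - 4)*(c - 1)*(c + 1)*(c + 4)*(c + 3)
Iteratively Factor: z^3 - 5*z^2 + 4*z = (z - 4)*(z^2 - z) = z*(z - 4)*(z - 1)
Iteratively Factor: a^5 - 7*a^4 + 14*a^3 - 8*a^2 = (a)*(a^4 - 7*a^3 + 14*a^2 - 8*a) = a^2*(a^3 - 7*a^2 + 14*a - 8) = a^2*(a - 4)*(a^2 - 3*a + 2) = a^2*(a - 4)*(a - 2)*(a - 1)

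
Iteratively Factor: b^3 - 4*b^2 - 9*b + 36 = (b - 4)*(b^2 - 9) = (b - 4)*(b - 3)*(b + 3)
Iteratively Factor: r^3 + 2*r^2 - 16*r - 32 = (r + 4)*(r^2 - 2*r - 8) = (r - 4)*(r + 4)*(r + 2)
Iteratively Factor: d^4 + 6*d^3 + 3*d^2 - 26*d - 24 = (d + 3)*(d^3 + 3*d^2 - 6*d - 8) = (d + 1)*(d + 3)*(d^2 + 2*d - 8) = (d - 2)*(d + 1)*(d + 3)*(d + 4)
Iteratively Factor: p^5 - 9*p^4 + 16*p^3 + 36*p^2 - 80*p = (p + 2)*(p^4 - 11*p^3 + 38*p^2 - 40*p) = p*(p + 2)*(p^3 - 11*p^2 + 38*p - 40) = p*(p - 4)*(p + 2)*(p^2 - 7*p + 10) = p*(p - 4)*(p - 2)*(p + 2)*(p - 5)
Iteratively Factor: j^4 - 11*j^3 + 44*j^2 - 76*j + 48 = (j - 4)*(j^3 - 7*j^2 + 16*j - 12) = (j - 4)*(j - 3)*(j^2 - 4*j + 4) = (j - 4)*(j - 3)*(j - 2)*(j - 2)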